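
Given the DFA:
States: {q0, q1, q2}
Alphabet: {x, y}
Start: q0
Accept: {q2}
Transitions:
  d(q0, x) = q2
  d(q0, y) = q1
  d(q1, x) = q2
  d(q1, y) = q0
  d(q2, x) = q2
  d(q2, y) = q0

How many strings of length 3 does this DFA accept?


Enumerating all length-3 strings:
  "xxx" -> q2 [accept]
  "xxy" -> q0 [reject]
  "xyx" -> q2 [accept]
  "xyy" -> q1 [reject]
  "yxx" -> q2 [accept]
  "yxy" -> q0 [reject]
  "yyx" -> q2 [accept]
  "yyy" -> q1 [reject]

4 out of 8


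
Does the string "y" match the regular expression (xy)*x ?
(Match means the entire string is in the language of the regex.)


|string| = 1; first = 'y'; last = 'y'

No, "y" does not match (xy)*x


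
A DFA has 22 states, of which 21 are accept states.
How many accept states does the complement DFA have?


Complement swaps accept and non-accept states.
22 - 21 = 1

1


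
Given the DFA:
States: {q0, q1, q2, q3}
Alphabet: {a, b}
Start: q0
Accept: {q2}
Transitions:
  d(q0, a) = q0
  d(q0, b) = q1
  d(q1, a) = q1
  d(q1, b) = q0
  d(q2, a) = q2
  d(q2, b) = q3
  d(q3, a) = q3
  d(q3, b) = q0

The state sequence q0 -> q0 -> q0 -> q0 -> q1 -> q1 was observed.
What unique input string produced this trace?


Trace back each transition to find the symbol:
  q0 --[a]--> q0
  q0 --[a]--> q0
  q0 --[a]--> q0
  q0 --[b]--> q1
  q1 --[a]--> q1

"aaaba"


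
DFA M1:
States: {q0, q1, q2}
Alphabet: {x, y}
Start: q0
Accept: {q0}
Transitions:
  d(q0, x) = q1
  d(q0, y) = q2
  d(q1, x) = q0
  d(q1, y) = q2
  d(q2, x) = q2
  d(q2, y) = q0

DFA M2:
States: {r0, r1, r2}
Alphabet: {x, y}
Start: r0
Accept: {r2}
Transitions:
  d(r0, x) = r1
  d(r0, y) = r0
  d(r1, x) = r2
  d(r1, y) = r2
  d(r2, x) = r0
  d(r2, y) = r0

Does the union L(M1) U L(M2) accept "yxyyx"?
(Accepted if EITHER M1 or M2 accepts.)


M1: final=q2 accepted=False
M2: final=r1 accepted=False

No, union rejects (neither accepts)


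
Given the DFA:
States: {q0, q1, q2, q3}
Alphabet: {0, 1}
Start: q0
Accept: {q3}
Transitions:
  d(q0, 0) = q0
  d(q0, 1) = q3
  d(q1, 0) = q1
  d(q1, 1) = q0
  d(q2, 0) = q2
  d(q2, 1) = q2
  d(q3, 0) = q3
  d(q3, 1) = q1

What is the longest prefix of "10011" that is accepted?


Run the DFA, marking each prefix where the state is accepting:
  "" -> q0 [reject]
  "1" -> q3 [accept]
  "10" -> q3 [accept]
  "100" -> q3 [accept]
  "1001" -> q1 [reject]
  "10011" -> q0 [reject]

"100"


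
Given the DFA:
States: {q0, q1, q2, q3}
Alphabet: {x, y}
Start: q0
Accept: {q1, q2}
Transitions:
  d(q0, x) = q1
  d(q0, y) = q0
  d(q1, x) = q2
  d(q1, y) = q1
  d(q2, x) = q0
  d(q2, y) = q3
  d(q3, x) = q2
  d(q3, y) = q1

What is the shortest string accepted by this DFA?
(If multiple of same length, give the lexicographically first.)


BFS by string length (lex-first path to each state shown):
  len 0: q0<-""
  len 1: q0<-"y", q1<-"x"
Found accept state at length 1.

"x"


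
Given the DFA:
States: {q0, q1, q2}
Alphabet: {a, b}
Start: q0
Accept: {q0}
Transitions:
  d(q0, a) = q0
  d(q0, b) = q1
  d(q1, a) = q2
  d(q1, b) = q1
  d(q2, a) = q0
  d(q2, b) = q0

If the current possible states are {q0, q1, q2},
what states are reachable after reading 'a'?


Apply transition on 'a' from each current state:
  d(q0, a) = q0
  d(q1, a) = q2
  d(q2, a) = q0

{q0, q2}


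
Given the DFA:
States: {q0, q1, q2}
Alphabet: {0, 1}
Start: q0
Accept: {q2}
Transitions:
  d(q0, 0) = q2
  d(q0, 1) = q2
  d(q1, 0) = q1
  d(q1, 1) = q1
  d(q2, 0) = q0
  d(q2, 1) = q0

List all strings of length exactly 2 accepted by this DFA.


All strings of length 2: 4 total
Accepted: 0

None


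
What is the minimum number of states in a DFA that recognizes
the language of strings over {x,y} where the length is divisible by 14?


States track (length) mod 14.
Need 14 states: one per remainder 0..13; accept = remainder 0.

14


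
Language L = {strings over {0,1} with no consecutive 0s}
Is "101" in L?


'00' does not occur

Yes, "101" is in L


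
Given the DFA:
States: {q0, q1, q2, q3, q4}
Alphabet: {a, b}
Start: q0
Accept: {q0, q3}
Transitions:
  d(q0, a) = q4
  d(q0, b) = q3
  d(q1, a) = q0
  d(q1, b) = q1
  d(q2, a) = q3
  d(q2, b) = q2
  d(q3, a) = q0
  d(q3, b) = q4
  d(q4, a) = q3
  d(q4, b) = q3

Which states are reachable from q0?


BFS from q0:
  layer 0: {q0}
  layer 1: {q3, q4}

{q0, q3, q4}


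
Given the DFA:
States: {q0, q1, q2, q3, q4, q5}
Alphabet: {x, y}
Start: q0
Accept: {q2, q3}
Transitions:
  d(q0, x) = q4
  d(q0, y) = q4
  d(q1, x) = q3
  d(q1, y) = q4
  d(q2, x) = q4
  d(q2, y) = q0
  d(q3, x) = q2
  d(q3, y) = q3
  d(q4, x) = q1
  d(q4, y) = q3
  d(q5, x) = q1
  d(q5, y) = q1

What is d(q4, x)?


Looking up transition d(q4, x)

q1


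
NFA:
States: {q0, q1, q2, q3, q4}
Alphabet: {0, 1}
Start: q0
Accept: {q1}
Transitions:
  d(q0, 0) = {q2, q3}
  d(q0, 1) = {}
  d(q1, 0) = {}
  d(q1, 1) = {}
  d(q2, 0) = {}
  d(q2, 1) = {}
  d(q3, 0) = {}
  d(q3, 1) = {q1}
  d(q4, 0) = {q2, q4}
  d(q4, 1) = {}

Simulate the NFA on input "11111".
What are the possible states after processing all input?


Start: {q0}
  --1--> {}
  --1--> {}
  --1--> {}
  --1--> {}
  --1--> {}

{} (empty set, no valid transitions)


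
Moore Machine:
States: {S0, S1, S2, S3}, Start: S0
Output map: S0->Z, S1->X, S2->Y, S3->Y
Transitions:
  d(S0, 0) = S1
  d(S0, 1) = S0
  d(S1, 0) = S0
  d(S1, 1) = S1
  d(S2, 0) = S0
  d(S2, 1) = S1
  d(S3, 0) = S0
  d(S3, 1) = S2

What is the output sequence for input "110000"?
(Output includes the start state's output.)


Start: S0 (output Z)
  --1--> S0 (output Z)
  --1--> S0 (output Z)
  --0--> S1 (output X)
  --0--> S0 (output Z)
  --0--> S1 (output X)
  --0--> S0 (output Z)

"ZZZXZXZ"


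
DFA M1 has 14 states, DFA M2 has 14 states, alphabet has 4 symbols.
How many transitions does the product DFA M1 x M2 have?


Product DFA has 14 * 14 = 196 states.
Each has 4 transitions: 196 * 4 = 784

784


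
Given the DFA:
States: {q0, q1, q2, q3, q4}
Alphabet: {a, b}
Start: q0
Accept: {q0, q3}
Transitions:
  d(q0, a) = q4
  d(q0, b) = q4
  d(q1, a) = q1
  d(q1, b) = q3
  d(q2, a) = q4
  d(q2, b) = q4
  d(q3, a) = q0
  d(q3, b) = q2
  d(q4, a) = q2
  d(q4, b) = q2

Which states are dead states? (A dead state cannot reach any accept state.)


Forward reachability from each state:
  q0 -> reaches accept state q0 (live)
  q1 -> reaches accept state q0 (live)
  q2 -> reaches {q2, q4}, no accept state (dead)
  q3 -> reaches accept state q0 (live)
  q4 -> reaches {q2, q4}, no accept state (dead)

{q2, q4}


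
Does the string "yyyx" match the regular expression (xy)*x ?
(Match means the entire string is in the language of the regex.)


|string| = 4; first = 'y'; last = 'x'

No, "yyyx" does not match (xy)*x


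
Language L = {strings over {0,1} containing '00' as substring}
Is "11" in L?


'00' does not occur

No, "11" is not in L


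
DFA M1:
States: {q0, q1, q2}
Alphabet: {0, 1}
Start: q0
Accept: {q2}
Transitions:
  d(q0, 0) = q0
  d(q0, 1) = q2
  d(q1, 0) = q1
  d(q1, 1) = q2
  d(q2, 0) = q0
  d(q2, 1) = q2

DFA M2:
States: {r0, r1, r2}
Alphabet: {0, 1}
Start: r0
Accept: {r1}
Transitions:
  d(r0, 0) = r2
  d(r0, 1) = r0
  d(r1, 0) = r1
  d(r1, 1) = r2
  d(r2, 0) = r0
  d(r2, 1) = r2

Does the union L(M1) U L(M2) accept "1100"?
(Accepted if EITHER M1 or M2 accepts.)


M1: final=q0 accepted=False
M2: final=r0 accepted=False

No, union rejects (neither accepts)


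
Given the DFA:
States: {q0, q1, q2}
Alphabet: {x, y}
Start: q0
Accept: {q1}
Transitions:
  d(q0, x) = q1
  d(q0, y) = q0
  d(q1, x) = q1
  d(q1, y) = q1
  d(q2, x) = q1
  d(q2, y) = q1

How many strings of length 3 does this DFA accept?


Enumerating all length-3 strings:
  "xxx" -> q1 [accept]
  "xxy" -> q1 [accept]
  "xyx" -> q1 [accept]
  "xyy" -> q1 [accept]
  "yxx" -> q1 [accept]
  "yxy" -> q1 [accept]
  "yyx" -> q1 [accept]
  "yyy" -> q0 [reject]

7 out of 8


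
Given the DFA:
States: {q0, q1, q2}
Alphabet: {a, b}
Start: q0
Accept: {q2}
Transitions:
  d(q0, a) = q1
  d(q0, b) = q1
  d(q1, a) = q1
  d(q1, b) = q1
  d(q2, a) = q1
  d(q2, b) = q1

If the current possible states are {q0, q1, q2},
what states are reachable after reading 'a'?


Apply transition on 'a' from each current state:
  d(q0, a) = q1
  d(q1, a) = q1
  d(q2, a) = q1

{q1}


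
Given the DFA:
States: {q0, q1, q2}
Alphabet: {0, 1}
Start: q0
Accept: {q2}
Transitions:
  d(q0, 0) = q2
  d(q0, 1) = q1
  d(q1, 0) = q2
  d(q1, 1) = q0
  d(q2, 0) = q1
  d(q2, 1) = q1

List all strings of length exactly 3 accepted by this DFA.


All strings of length 3: 8 total
Accepted: 3

"000", "010", "110"


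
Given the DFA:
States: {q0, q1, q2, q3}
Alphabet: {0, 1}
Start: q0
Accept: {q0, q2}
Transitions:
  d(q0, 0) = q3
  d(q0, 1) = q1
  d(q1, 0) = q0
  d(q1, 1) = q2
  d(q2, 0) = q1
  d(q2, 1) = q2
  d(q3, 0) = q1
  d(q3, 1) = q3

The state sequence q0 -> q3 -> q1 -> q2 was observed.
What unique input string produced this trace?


Trace back each transition to find the symbol:
  q0 --[0]--> q3
  q3 --[0]--> q1
  q1 --[1]--> q2

"001"


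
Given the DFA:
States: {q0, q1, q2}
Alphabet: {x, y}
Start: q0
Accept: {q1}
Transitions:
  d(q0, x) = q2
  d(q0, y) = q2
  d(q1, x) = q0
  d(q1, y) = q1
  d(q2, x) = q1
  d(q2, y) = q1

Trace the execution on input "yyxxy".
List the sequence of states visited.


Input: yyxxy
d(q0, y) = q2
d(q2, y) = q1
d(q1, x) = q0
d(q0, x) = q2
d(q2, y) = q1


q0 -> q2 -> q1 -> q0 -> q2 -> q1


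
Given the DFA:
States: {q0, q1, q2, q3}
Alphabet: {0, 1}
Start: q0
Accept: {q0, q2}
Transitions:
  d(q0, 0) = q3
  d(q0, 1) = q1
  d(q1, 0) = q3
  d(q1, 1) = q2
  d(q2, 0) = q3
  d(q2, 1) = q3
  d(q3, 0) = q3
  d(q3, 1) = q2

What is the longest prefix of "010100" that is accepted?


Run the DFA, marking each prefix where the state is accepting:
  "" -> q0 [accept]
  "0" -> q3 [reject]
  "01" -> q2 [accept]
  "010" -> q3 [reject]
  "0101" -> q2 [accept]
  "01010" -> q3 [reject]
  "010100" -> q3 [reject]

"0101"


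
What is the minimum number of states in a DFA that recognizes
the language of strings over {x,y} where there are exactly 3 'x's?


States: count = 0, 1, ..., 3 (that's 4 states), plus a dead state for count > 3.
Total: 4 + 1 = 5. Accept = count-3 state.

5


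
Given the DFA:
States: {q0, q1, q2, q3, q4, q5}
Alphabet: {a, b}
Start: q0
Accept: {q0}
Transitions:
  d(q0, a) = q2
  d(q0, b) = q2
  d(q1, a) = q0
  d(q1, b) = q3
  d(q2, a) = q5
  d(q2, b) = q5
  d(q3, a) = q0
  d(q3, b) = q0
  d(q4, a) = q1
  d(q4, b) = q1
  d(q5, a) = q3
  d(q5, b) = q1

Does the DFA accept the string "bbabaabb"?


Trace: q0 -> q2 -> q5 -> q3 -> q0 -> q2 -> q5 -> q1 -> q3
Final state: q3
Accept states: {q0}

No, rejected (final state q3 is not an accept state)


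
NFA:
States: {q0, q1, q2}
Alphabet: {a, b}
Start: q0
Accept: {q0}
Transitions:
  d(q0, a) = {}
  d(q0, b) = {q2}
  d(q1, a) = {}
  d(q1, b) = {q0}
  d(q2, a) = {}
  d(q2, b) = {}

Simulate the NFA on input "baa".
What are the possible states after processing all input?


Start: {q0}
  --b--> {q2}
  --a--> {}
  --a--> {}

{} (empty set, no valid transitions)


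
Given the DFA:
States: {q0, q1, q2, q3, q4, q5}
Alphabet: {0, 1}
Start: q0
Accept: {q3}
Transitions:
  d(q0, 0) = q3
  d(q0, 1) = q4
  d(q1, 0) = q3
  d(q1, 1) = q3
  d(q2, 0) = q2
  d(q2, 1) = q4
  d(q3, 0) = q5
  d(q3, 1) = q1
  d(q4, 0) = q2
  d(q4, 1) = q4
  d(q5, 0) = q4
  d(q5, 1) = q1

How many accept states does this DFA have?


Accept states listed: {q3}
Counting: q3(1)

1


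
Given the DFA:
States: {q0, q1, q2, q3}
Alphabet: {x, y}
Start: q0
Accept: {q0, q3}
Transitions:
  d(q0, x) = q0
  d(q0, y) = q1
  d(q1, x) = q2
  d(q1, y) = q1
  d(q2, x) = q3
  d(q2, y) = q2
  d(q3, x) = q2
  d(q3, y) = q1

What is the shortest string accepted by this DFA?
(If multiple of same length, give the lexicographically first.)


BFS by string length (lex-first path to each state shown):
  len 0: q0<-""
Found accept state at length 0.

"" (empty string)


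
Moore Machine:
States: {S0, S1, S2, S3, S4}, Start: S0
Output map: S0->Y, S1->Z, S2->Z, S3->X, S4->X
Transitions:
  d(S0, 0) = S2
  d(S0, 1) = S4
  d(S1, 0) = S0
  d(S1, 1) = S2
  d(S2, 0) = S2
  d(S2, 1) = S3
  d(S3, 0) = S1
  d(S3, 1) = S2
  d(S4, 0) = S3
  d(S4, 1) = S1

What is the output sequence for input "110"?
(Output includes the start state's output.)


Start: S0 (output Y)
  --1--> S4 (output X)
  --1--> S1 (output Z)
  --0--> S0 (output Y)

"YXZY"


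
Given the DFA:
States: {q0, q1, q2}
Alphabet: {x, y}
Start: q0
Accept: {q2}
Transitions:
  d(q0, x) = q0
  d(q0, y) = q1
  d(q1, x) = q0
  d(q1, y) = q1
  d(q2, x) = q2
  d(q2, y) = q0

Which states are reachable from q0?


BFS from q0:
  layer 0: {q0}
  layer 1: {q1}

{q0, q1}


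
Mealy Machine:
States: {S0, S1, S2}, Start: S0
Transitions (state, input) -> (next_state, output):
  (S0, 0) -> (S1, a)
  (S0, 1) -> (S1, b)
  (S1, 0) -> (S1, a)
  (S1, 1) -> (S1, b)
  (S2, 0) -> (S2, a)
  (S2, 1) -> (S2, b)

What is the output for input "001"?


Step-by-step:
  (S0, 0) -> (S1, a)
  (S1, 0) -> (S1, a)
  (S1, 1) -> (S1, b)

"aab"


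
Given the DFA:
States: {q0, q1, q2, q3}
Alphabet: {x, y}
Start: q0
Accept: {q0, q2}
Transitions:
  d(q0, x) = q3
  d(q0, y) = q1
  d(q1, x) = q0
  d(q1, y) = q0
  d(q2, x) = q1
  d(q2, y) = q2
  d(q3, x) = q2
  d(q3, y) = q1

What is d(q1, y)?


Looking up transition d(q1, y)

q0


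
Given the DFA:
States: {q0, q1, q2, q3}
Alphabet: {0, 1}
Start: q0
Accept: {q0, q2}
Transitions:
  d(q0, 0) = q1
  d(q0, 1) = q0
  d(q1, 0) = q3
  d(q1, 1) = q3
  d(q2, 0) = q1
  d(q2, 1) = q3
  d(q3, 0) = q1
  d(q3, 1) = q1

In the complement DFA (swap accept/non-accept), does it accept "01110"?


Trace: q0 -> q1 -> q3 -> q1 -> q3 -> q1
Final: q1
Original accept: {q0, q2}
Complement: q1 is not in original accept

Yes, complement accepts (original rejects)


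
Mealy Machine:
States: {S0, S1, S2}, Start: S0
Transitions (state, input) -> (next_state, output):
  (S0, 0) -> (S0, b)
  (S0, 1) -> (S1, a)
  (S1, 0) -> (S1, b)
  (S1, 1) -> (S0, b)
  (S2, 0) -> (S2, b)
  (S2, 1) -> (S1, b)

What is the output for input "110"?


Step-by-step:
  (S0, 1) -> (S1, a)
  (S1, 1) -> (S0, b)
  (S0, 0) -> (S0, b)

"abb"


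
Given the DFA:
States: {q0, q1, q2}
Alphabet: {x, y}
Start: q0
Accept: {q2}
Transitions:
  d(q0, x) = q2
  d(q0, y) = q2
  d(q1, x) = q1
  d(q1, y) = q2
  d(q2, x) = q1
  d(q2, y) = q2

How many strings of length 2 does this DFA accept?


Enumerating all length-2 strings:
  "xx" -> q1 [reject]
  "xy" -> q2 [accept]
  "yx" -> q1 [reject]
  "yy" -> q2 [accept]

2 out of 4


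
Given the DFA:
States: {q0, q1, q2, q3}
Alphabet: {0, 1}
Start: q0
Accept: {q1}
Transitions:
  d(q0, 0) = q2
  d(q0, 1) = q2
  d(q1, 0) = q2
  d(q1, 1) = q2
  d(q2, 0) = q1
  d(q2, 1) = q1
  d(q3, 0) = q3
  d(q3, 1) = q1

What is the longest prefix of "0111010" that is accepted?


Run the DFA, marking each prefix where the state is accepting:
  "" -> q0 [reject]
  "0" -> q2 [reject]
  "01" -> q1 [accept]
  "011" -> q2 [reject]
  "0111" -> q1 [accept]
  "01110" -> q2 [reject]
  "011101" -> q1 [accept]
  "0111010" -> q2 [reject]

"011101"


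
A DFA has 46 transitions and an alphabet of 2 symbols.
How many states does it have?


Each state has exactly one transition per symbol.
states = transitions / |alphabet| = 46 / 2 = 23

23


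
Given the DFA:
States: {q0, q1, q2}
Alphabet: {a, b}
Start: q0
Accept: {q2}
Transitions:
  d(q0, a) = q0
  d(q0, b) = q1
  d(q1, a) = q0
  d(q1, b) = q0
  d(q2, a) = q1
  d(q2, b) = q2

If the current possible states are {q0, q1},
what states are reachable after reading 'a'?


Apply transition on 'a' from each current state:
  d(q0, a) = q0
  d(q1, a) = q0

{q0}


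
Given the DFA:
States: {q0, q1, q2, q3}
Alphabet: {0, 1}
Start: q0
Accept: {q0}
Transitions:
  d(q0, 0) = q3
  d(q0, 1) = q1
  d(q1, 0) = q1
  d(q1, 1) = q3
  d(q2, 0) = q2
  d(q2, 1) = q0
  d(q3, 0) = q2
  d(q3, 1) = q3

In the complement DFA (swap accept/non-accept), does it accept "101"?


Trace: q0 -> q1 -> q1 -> q3
Final: q3
Original accept: {q0}
Complement: q3 is not in original accept

Yes, complement accepts (original rejects)


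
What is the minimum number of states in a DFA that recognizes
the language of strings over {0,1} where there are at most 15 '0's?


States: count = 0, 1, ..., 15 (all accepting; 16 states), plus a dead state for count > 15.
Total: 16 + 1 = 17.

17


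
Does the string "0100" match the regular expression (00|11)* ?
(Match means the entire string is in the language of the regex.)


|string| = 4; first = '0'; last = '0'

No, "0100" does not match (00|11)*


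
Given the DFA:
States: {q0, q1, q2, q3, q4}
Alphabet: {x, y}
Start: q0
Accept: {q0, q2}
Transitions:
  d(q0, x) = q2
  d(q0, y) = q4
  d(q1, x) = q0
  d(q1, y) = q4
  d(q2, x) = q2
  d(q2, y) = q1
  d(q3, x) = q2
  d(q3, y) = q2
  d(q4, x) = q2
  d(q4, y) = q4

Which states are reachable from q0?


BFS from q0:
  layer 0: {q0}
  layer 1: {q2, q4}
  layer 2: {q1}

{q0, q1, q2, q4}


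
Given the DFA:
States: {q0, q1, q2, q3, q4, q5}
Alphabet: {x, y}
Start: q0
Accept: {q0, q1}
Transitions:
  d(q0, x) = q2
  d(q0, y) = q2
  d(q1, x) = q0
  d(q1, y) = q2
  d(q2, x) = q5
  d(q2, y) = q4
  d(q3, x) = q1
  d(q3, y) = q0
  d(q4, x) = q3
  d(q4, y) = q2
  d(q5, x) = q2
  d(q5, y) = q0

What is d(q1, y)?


Looking up transition d(q1, y)

q2


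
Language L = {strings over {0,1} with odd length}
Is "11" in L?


length = 2; 2 mod 2 = 0

No, "11" is not in L


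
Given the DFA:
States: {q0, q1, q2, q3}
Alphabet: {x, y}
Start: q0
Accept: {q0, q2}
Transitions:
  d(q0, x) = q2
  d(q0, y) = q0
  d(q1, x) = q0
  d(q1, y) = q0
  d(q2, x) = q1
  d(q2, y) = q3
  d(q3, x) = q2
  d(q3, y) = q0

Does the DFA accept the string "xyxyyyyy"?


Trace: q0 -> q2 -> q3 -> q2 -> q3 -> q0 -> q0 -> q0 -> q0
Final state: q0
Accept states: {q0, q2}

Yes, accepted (final state q0 is an accept state)


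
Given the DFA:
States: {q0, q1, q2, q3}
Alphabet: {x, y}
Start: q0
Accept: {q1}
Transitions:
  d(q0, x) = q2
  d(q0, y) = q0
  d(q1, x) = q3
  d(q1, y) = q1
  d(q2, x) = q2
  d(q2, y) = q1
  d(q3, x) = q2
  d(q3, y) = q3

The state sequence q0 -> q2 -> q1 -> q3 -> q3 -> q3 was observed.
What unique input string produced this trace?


Trace back each transition to find the symbol:
  q0 --[x]--> q2
  q2 --[y]--> q1
  q1 --[x]--> q3
  q3 --[y]--> q3
  q3 --[y]--> q3

"xyxyy"


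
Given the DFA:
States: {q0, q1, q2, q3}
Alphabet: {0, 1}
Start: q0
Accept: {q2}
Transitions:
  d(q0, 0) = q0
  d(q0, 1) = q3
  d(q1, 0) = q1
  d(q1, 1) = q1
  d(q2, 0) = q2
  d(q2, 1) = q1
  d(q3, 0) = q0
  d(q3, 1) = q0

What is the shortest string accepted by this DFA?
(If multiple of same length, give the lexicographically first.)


BFS by string length (lex-first path to each state shown):
  len 0: q0<-""
  len 1: q0<-"0", q3<-"1"
  len 2: q0<-"00", q3<-"01"
  len 3: q0<-"000", q3<-"001"
  len 4: q0<-"0000", q3<-"0001"
  len 5: q0<-"00000", q3<-"00001"
  len 6: q0<-"000000", q3<-"000001"
  len 7: q0<-"0000000", q3<-"0000001"
  len 8: q0<-"00000000", q3<-"00000001"

No string accepted (empty language)


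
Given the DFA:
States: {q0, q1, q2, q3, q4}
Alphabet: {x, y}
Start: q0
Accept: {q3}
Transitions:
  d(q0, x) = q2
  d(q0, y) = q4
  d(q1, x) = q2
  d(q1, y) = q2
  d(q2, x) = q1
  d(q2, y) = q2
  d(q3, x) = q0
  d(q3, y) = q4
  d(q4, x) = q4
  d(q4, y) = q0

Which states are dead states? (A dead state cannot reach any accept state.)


Forward reachability from each state:
  q0 -> reaches {q0, q1, q2, q4}, no accept state (dead)
  q1 -> reaches {q1, q2}, no accept state (dead)
  q2 -> reaches {q1, q2}, no accept state (dead)
  q3 -> reaches accept state q3 (live)
  q4 -> reaches {q0, q1, q2, q4}, no accept state (dead)

{q0, q1, q2, q4}


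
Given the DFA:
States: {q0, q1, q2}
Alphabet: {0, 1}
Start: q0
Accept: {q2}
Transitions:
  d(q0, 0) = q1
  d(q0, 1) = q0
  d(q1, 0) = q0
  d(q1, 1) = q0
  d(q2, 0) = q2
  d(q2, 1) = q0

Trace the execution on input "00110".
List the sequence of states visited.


Input: 00110
d(q0, 0) = q1
d(q1, 0) = q0
d(q0, 1) = q0
d(q0, 1) = q0
d(q0, 0) = q1


q0 -> q1 -> q0 -> q0 -> q0 -> q1


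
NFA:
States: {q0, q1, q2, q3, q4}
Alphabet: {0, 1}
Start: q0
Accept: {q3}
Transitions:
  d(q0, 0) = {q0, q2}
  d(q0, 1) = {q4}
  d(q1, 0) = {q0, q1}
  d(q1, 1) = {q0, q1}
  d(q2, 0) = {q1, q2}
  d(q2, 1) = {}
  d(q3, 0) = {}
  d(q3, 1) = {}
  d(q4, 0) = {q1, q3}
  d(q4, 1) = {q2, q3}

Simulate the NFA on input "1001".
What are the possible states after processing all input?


Start: {q0}
  --1--> {q4}
  --0--> {q1, q3}
  --0--> {q0, q1}
  --1--> {q0, q1, q4}

{q0, q1, q4}


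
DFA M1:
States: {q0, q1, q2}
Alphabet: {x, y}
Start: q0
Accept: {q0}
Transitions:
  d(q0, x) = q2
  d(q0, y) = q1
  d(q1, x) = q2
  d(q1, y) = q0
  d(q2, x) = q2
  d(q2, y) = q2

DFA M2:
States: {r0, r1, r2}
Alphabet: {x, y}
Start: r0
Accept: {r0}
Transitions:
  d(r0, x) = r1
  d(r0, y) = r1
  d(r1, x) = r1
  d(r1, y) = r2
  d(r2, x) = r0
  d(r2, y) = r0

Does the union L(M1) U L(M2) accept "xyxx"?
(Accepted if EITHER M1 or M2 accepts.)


M1: final=q2 accepted=False
M2: final=r1 accepted=False

No, union rejects (neither accepts)


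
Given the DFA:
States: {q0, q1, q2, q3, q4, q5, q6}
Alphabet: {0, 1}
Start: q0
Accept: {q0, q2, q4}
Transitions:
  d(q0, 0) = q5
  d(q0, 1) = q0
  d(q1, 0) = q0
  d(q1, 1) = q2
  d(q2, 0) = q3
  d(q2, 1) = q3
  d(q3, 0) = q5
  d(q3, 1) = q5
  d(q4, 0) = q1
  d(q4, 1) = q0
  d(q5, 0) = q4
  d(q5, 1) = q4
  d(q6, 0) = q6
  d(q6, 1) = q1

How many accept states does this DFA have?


Accept states listed: {q0, q2, q4}
Counting: q0(1) q2(2) q4(3)

3


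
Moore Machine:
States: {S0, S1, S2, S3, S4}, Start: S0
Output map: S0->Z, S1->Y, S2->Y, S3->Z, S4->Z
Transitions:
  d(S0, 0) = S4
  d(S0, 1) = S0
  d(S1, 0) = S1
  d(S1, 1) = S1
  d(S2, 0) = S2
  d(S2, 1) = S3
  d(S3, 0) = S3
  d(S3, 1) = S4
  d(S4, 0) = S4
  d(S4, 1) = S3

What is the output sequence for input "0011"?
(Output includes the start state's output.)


Start: S0 (output Z)
  --0--> S4 (output Z)
  --0--> S4 (output Z)
  --1--> S3 (output Z)
  --1--> S4 (output Z)

"ZZZZZ"


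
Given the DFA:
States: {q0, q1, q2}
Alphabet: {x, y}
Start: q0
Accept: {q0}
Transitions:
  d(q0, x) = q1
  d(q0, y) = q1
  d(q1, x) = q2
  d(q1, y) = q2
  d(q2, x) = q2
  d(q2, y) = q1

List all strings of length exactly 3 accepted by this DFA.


All strings of length 3: 8 total
Accepted: 0

None


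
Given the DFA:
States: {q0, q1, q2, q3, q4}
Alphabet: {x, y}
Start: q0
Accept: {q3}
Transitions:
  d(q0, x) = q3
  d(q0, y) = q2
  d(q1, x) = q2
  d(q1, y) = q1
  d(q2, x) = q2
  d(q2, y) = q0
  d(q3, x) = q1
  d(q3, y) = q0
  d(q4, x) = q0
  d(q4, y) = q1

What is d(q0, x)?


Looking up transition d(q0, x)

q3


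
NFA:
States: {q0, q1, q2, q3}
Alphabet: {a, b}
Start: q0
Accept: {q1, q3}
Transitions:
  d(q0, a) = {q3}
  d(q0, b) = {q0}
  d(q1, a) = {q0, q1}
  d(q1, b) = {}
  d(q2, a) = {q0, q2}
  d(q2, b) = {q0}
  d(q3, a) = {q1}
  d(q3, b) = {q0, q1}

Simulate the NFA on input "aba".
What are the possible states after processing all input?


Start: {q0}
  --a--> {q3}
  --b--> {q0, q1}
  --a--> {q0, q1, q3}

{q0, q1, q3}


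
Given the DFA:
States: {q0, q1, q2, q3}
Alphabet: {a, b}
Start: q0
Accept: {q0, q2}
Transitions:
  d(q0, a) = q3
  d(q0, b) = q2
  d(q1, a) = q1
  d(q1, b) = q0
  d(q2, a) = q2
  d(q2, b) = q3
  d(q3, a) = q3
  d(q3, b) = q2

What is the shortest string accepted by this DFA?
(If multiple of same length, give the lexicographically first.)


BFS by string length (lex-first path to each state shown):
  len 0: q0<-""
Found accept state at length 0.

"" (empty string)


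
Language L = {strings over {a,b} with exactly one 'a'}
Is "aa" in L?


count('a') = 2

No, "aa" is not in L


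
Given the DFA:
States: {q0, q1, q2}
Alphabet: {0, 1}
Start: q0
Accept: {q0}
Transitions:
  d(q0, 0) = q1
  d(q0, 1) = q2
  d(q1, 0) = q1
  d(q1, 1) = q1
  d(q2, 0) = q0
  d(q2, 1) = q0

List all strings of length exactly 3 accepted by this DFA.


All strings of length 3: 8 total
Accepted: 0

None


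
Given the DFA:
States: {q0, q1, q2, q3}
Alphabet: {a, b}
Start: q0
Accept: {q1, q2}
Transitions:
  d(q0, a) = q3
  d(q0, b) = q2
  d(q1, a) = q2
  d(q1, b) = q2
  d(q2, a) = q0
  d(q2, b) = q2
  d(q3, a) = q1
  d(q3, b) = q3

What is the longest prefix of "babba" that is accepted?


Run the DFA, marking each prefix where the state is accepting:
  "" -> q0 [reject]
  "b" -> q2 [accept]
  "ba" -> q0 [reject]
  "bab" -> q2 [accept]
  "babb" -> q2 [accept]
  "babba" -> q0 [reject]

"babb"


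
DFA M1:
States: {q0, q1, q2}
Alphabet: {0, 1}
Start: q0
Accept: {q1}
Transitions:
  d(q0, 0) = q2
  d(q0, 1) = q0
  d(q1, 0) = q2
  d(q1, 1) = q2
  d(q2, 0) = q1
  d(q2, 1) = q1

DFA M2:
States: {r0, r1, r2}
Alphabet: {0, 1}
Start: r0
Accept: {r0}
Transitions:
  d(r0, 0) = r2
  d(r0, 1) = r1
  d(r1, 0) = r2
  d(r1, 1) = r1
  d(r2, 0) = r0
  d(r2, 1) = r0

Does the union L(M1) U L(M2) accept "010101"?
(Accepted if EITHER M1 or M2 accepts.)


M1: final=q1 accepted=True
M2: final=r0 accepted=True

Yes, union accepts


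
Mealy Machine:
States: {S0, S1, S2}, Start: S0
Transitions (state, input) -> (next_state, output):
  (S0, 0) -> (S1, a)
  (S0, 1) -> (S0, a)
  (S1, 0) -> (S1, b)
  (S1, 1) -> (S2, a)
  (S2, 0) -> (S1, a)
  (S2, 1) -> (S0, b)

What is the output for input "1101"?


Step-by-step:
  (S0, 1) -> (S0, a)
  (S0, 1) -> (S0, a)
  (S0, 0) -> (S1, a)
  (S1, 1) -> (S2, a)

"aaaa"


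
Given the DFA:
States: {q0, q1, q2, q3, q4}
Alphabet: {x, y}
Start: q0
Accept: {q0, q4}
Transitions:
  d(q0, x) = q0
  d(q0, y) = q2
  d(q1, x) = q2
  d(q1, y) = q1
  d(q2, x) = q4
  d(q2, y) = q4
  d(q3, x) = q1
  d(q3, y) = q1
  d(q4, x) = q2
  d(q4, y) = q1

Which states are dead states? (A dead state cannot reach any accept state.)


Forward reachability from each state:
  q0 -> reaches accept state q0 (live)
  q1 -> reaches accept state q4 (live)
  q2 -> reaches accept state q4 (live)
  q3 -> reaches accept state q4 (live)
  q4 -> reaches accept state q4 (live)

None (all states can reach an accept state)


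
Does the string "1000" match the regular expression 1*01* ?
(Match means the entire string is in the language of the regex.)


|string| = 4; first = '1'; last = '0'

No, "1000" does not match 1*01*


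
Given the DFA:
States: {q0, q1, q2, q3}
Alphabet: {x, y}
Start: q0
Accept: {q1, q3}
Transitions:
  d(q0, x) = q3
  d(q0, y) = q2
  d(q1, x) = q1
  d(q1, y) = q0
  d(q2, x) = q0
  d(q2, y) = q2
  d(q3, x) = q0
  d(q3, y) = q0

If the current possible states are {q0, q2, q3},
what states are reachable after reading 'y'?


Apply transition on 'y' from each current state:
  d(q0, y) = q2
  d(q2, y) = q2
  d(q3, y) = q0

{q0, q2}


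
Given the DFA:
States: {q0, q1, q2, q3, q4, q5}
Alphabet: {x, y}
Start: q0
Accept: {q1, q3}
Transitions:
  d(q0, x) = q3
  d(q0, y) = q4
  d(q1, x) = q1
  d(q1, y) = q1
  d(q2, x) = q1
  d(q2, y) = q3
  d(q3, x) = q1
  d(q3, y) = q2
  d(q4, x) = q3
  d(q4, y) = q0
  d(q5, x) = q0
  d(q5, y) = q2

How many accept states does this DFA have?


Accept states listed: {q1, q3}
Counting: q1(1) q3(2)

2


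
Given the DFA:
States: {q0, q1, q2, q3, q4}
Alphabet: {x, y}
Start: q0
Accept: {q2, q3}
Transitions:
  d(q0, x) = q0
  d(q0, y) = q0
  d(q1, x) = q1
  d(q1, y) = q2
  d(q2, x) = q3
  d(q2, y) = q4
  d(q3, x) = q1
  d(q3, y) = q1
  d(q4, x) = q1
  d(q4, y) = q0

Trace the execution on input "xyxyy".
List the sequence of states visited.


Input: xyxyy
d(q0, x) = q0
d(q0, y) = q0
d(q0, x) = q0
d(q0, y) = q0
d(q0, y) = q0


q0 -> q0 -> q0 -> q0 -> q0 -> q0


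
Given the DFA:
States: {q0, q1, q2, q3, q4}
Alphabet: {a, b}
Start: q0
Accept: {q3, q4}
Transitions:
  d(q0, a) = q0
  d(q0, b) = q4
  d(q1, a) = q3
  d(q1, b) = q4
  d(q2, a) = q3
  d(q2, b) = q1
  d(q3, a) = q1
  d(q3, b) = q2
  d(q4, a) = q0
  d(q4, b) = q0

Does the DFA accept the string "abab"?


Trace: q0 -> q0 -> q4 -> q0 -> q4
Final state: q4
Accept states: {q3, q4}

Yes, accepted (final state q4 is an accept state)


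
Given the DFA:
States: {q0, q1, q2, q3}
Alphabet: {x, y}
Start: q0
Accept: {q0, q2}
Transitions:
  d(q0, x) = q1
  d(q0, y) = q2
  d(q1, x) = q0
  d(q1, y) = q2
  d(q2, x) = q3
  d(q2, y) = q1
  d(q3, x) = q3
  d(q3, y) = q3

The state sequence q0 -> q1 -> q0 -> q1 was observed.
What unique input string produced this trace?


Trace back each transition to find the symbol:
  q0 --[x]--> q1
  q1 --[x]--> q0
  q0 --[x]--> q1

"xxx"


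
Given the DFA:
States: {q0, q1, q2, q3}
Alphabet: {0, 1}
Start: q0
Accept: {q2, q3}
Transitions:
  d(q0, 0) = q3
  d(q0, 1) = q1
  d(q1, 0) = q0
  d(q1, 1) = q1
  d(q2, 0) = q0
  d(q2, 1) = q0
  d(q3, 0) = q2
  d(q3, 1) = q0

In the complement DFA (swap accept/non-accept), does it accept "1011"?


Trace: q0 -> q1 -> q0 -> q1 -> q1
Final: q1
Original accept: {q2, q3}
Complement: q1 is not in original accept

Yes, complement accepts (original rejects)


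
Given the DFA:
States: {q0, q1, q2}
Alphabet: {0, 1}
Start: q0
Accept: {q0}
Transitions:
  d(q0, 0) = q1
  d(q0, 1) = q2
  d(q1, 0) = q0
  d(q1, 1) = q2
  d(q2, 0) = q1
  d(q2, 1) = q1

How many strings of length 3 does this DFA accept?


Enumerating all length-3 strings:
  "000" -> q1 [reject]
  "001" -> q2 [reject]
  "010" -> q1 [reject]
  "011" -> q1 [reject]
  "100" -> q0 [accept]
  "101" -> q2 [reject]
  "110" -> q0 [accept]
  "111" -> q2 [reject]

2 out of 8


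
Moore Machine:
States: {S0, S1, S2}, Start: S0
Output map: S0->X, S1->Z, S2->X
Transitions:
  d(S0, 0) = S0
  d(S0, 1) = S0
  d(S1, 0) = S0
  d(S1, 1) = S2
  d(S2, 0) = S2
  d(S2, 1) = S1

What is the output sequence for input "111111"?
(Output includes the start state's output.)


Start: S0 (output X)
  --1--> S0 (output X)
  --1--> S0 (output X)
  --1--> S0 (output X)
  --1--> S0 (output X)
  --1--> S0 (output X)
  --1--> S0 (output X)

"XXXXXXX"


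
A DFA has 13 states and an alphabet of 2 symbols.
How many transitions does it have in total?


Each state has exactly one transition per symbol.
13 * 2 = 26

26


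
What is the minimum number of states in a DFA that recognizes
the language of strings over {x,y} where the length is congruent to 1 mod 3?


States track (length) mod 3.
Need 3 states: one per remainder 0..2; accept = remainder 1.

3


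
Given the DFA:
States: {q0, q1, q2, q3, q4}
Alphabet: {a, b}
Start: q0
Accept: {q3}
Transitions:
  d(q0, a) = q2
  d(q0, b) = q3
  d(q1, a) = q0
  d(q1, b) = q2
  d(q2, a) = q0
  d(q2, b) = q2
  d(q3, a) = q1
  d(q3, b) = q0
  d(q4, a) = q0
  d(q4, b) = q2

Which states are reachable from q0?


BFS from q0:
  layer 0: {q0}
  layer 1: {q2, q3}
  layer 2: {q1}

{q0, q1, q2, q3}


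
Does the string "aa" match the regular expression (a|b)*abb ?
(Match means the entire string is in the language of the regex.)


|string| = 2; first = 'a'; last = 'a'

No, "aa" does not match (a|b)*abb


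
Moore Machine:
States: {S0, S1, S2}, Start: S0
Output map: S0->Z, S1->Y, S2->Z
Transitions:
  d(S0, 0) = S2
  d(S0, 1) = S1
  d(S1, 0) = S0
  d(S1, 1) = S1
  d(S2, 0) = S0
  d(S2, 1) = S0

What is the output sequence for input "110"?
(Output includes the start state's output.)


Start: S0 (output Z)
  --1--> S1 (output Y)
  --1--> S1 (output Y)
  --0--> S0 (output Z)

"ZYYZ"


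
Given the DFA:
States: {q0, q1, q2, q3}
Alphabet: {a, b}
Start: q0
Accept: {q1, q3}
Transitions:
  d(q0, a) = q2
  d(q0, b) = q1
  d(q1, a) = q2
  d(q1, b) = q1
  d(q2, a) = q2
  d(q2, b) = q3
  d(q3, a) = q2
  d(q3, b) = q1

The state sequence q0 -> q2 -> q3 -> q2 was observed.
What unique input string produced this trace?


Trace back each transition to find the symbol:
  q0 --[a]--> q2
  q2 --[b]--> q3
  q3 --[a]--> q2

"aba"


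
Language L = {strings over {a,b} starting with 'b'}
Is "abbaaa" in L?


first symbol = 'a'

No, "abbaaa" is not in L


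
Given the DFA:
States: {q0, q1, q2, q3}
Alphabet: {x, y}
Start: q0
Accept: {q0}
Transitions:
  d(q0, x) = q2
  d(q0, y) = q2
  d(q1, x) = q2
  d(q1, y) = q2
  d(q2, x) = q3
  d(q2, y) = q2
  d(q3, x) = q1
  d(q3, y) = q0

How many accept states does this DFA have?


Accept states listed: {q0}
Counting: q0(1)

1


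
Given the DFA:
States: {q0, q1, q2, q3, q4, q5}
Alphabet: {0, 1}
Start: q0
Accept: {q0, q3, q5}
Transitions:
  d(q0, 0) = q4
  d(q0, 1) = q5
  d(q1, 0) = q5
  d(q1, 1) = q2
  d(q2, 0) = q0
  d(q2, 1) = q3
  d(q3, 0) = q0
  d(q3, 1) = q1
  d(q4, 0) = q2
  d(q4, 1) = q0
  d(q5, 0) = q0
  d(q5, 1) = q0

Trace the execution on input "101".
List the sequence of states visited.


Input: 101
d(q0, 1) = q5
d(q5, 0) = q0
d(q0, 1) = q5


q0 -> q5 -> q0 -> q5


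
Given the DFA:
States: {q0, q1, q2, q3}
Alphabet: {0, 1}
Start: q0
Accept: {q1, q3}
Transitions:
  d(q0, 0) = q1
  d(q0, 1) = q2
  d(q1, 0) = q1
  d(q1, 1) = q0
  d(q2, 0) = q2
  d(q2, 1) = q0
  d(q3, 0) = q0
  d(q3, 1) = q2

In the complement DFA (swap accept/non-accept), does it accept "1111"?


Trace: q0 -> q2 -> q0 -> q2 -> q0
Final: q0
Original accept: {q1, q3}
Complement: q0 is not in original accept

Yes, complement accepts (original rejects)


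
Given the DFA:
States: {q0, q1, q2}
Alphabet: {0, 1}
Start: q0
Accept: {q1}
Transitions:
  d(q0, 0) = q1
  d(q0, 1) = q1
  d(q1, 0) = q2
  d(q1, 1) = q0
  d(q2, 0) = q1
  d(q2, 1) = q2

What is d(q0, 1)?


Looking up transition d(q0, 1)

q1


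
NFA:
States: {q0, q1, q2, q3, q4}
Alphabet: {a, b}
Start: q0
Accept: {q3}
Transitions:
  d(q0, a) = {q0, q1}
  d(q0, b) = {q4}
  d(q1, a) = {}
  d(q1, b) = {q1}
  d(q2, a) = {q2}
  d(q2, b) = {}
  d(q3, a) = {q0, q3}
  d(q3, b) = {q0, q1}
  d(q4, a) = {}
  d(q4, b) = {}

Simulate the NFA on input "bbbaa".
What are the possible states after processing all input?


Start: {q0}
  --b--> {q4}
  --b--> {}
  --b--> {}
  --a--> {}
  --a--> {}

{} (empty set, no valid transitions)


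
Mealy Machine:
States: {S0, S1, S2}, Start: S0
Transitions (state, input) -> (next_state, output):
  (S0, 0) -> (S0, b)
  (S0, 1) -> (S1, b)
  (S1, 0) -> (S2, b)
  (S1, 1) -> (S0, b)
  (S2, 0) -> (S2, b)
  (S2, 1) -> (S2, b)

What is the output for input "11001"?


Step-by-step:
  (S0, 1) -> (S1, b)
  (S1, 1) -> (S0, b)
  (S0, 0) -> (S0, b)
  (S0, 0) -> (S0, b)
  (S0, 1) -> (S1, b)

"bbbbb"


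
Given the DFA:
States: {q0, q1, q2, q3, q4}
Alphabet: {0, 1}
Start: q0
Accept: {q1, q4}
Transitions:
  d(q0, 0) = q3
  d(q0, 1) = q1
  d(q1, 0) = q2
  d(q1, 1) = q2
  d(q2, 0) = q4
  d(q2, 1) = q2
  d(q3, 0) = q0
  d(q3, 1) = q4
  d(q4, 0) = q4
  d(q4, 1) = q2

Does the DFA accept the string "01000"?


Trace: q0 -> q3 -> q4 -> q4 -> q4 -> q4
Final state: q4
Accept states: {q1, q4}

Yes, accepted (final state q4 is an accept state)


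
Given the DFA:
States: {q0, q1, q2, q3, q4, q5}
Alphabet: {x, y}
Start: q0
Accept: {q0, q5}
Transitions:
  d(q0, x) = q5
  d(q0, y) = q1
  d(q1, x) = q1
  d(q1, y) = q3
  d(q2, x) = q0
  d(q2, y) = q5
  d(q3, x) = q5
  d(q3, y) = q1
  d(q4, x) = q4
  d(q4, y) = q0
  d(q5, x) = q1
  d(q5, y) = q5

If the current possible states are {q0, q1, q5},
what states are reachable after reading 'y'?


Apply transition on 'y' from each current state:
  d(q0, y) = q1
  d(q1, y) = q3
  d(q5, y) = q5

{q1, q3, q5}


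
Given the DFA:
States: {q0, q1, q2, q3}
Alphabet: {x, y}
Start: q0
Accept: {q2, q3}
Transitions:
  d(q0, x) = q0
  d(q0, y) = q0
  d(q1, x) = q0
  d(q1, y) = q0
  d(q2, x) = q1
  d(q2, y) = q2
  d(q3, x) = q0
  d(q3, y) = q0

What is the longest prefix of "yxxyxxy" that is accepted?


Run the DFA, marking each prefix where the state is accepting:
  "" -> q0 [reject]
  "y" -> q0 [reject]
  "yx" -> q0 [reject]
  "yxx" -> q0 [reject]
  "yxxy" -> q0 [reject]
  "yxxyx" -> q0 [reject]
  "yxxyxx" -> q0 [reject]
  "yxxyxxy" -> q0 [reject]

No prefix is accepted


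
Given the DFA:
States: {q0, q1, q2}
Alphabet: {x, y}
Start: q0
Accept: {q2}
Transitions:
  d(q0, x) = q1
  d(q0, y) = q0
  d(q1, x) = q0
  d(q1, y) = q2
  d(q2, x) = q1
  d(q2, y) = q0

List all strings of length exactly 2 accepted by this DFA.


All strings of length 2: 4 total
Accepted: 1

"xy"


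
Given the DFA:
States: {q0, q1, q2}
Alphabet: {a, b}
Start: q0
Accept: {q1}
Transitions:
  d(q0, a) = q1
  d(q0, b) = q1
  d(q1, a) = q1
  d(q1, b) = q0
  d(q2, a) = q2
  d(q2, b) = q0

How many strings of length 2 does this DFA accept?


Enumerating all length-2 strings:
  "aa" -> q1 [accept]
  "ab" -> q0 [reject]
  "ba" -> q1 [accept]
  "bb" -> q0 [reject]

2 out of 4


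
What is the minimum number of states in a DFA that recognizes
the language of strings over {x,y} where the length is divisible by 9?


States track (length) mod 9.
Need 9 states: one per remainder 0..8; accept = remainder 0.

9


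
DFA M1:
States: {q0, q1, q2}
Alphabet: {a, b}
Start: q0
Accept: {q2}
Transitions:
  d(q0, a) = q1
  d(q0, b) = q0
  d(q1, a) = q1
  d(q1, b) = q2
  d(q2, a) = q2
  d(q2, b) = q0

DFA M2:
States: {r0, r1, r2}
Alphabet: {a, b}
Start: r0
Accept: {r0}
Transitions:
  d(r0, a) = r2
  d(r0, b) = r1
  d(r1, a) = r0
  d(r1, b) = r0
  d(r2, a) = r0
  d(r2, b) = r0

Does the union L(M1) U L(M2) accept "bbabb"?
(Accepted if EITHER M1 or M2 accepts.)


M1: final=q0 accepted=False
M2: final=r1 accepted=False

No, union rejects (neither accepts)


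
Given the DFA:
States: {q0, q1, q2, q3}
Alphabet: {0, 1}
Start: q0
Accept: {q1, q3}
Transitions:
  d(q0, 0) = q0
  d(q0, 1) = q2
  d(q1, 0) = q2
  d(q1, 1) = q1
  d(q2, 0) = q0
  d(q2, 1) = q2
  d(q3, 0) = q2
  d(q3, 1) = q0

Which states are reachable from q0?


BFS from q0:
  layer 0: {q0}
  layer 1: {q2}

{q0, q2}


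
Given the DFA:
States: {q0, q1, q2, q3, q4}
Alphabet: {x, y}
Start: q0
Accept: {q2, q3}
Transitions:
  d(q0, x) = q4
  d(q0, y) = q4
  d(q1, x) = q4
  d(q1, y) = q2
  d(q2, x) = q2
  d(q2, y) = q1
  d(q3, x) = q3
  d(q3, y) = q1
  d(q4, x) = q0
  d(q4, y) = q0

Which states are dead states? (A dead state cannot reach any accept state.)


Forward reachability from each state:
  q0 -> reaches {q0, q4}, no accept state (dead)
  q1 -> reaches accept state q2 (live)
  q2 -> reaches accept state q2 (live)
  q3 -> reaches accept state q2 (live)
  q4 -> reaches {q0, q4}, no accept state (dead)

{q0, q4}


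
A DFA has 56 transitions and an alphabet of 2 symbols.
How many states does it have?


Each state has exactly one transition per symbol.
states = transitions / |alphabet| = 56 / 2 = 28

28


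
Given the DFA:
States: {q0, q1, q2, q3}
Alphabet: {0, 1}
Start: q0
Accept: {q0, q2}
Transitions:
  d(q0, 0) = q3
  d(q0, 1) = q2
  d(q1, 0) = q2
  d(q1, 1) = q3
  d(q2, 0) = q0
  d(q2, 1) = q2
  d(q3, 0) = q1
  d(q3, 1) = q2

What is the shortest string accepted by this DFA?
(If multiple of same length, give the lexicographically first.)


BFS by string length (lex-first path to each state shown):
  len 0: q0<-""
Found accept state at length 0.

"" (empty string)


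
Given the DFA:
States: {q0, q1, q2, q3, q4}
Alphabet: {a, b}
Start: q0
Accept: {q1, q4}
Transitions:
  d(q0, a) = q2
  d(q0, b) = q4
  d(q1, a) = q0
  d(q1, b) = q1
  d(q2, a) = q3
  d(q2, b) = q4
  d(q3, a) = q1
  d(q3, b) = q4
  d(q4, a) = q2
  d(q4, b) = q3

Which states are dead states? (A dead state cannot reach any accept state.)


Forward reachability from each state:
  q0 -> reaches accept state q1 (live)
  q1 -> reaches accept state q1 (live)
  q2 -> reaches accept state q1 (live)
  q3 -> reaches accept state q1 (live)
  q4 -> reaches accept state q1 (live)

None (all states can reach an accept state)


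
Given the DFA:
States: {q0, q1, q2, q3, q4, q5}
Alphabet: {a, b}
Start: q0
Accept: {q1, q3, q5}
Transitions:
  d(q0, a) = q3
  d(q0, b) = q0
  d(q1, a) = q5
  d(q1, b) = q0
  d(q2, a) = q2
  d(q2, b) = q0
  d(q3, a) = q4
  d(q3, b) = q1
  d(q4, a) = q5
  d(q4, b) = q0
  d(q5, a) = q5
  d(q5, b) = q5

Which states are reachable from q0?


BFS from q0:
  layer 0: {q0}
  layer 1: {q3}
  layer 2: {q1, q4}
  layer 3: {q5}

{q0, q1, q3, q4, q5}


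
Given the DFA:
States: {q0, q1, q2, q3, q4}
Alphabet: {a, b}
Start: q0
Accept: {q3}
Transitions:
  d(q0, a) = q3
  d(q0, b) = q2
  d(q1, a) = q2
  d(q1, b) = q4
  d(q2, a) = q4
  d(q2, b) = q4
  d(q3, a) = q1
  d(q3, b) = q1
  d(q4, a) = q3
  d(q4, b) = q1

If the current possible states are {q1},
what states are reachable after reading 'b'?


Apply transition on 'b' from each current state:
  d(q1, b) = q4

{q4}
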